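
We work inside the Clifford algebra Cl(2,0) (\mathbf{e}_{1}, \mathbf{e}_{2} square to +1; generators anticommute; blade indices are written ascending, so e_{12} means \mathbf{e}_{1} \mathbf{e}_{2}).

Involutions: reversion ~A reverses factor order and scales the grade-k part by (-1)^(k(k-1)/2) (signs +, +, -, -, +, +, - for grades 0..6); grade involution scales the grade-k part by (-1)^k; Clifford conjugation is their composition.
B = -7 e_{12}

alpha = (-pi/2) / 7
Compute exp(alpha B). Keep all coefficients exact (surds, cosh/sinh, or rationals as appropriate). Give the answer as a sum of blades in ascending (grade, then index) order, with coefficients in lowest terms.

B^2 = (-7)^2*(e_{12})^2 = 49*(-1) = -49 (a basis 2-blade squares to minus the product of its generators' squares).
B^2 = -49 — B^2 < 0, so the exponential closes trigonometrically: l = 7, alpha*l = - \frac{\pi}{2}, so exp(alpha B) = cos(- \frac{\pi}{2}) + (sin(- \frac{\pi}{2})/7)*B = 0 + (- \frac{1}{7})*B.
Answer: e_{12}


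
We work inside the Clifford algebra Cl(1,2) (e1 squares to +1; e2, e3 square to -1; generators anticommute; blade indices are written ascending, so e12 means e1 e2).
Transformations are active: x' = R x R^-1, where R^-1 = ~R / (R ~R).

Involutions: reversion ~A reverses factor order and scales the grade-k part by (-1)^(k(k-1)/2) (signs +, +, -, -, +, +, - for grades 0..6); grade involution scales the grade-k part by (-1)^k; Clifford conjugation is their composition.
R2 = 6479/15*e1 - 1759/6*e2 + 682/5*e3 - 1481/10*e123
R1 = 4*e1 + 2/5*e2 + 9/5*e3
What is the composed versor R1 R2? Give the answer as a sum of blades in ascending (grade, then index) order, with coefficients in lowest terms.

Distribute over the terms of R1 (each basis-blade product reordered to ascending indices, repeated generators contracted through their squares):
(4*e1) R2 = 25916/15 - 3518/3*e12 + 2728/5*e13 - 2962/5*e23
(2/5*e2) R2 = 1759/15 - 12958/75*e12 - 1481/25*e13 + 1364/25*e23
(9/5*e3) R2 = -6138/25 + 13329/50*e12 - 19437/25*e13 + 5277/10*e23
Summing the partial products and collecting blades:
Answer: 39987/25 - 53943/50*e12 - 7278/25*e13 - 507/50*e23


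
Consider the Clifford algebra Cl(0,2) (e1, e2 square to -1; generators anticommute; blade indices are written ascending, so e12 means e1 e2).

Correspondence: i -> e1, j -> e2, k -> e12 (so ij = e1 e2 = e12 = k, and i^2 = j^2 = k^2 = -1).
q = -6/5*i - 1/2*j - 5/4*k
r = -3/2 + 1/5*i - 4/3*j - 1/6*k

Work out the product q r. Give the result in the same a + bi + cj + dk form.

In blades: q = -6/5*e1 - 1/2*e2 - 5/4*e12, r = -3/2 + 1/5*e1 - 4/3*e2 - 1/6*e12.
Distribute q over r term by term (generator squares from the signature, products reordered to ascending indices): (-6/5*e1)*r = 6/25 + 9/5*e1 - 1/5*e2 + 8/5*e12; (-1/2*e2)*r = -2/3 + 1/12*e1 + 3/4*e2 + 1/10*e12; (-5/4*e12)*r = -5/24 - 5/3*e1 - 1/4*e2 + 15/8*e12.
Sum: -127/200 + 13/60*e1 + 3/10*e2 + 143/40*e12; translating back through the correspondence:
Answer: -127/200 + 13/60*i + 3/10*j + 143/40*k


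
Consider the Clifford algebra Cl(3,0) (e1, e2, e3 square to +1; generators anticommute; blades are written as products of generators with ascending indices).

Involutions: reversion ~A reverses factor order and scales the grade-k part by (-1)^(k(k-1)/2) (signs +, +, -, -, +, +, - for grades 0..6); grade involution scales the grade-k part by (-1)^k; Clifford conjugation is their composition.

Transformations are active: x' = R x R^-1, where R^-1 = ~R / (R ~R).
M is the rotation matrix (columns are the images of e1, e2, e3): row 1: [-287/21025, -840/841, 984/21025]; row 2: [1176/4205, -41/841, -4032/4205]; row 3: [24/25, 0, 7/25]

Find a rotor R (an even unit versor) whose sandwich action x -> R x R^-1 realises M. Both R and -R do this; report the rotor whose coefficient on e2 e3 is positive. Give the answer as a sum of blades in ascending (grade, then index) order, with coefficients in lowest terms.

Method: write R = a + b12*e1 e2 + b13*e1 e3 + b23*e2 e3 with a^2 + b12^2 + b13^2 + b23^2 = 1 (so R^-1 = ~R). Expanding the columns R e_j ~R gives tr M = 4a^2 - 1 and, from the antisymmetric part, M21 - M12 = -4a*b12, M13 - M31 = 4a*b13, M32 - M23 = -4a*b23.
Here tr M = 183/841, so a^2 = (1 + tr M)/4 = 256/841 and a = ±16/29. Taking a = 16/29: M21 - M12 = 5376/4205, M13 - M31 = -768/841, M32 - M23 = 4032/4205, giving b12 = -84/145, b13 = -12/29, b23 = -63/145, i.e. R = 16/29 - 84/145*e1 e2 - 12/29*e1 e3 - 63/145*e2 e3.
Its e2 e3 coefficient is negative, so report the other preimage -R.
Answer: -16/29 + 84/145*e1 e2 + 12/29*e1 e3 + 63/145*e2 e3. Key observation: the double cover Spin(3) -> SO(3) sends R and -R to the same matrix (trace 183/841 here), so the stated sign of the e2 e3 coefficient is what selects one sheet.


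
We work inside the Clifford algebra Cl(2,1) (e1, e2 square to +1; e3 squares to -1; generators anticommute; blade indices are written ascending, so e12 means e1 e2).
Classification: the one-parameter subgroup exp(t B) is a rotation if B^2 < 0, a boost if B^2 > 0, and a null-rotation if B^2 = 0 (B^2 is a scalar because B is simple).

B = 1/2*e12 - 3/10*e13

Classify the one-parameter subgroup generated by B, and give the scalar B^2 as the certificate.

B^2 term by term: the squares give (1/2)^2*(e12)^2 + (-3/10)^2*(e13)^2 = 1/4*(-1) + 9/100*(+1) = -4/25 (each basis 2-blade squares to minus the product of its generators' squares); cross terms between blades sharing an index anticommute and cancel. So B^2 = -4/25.
Answer: rotation, certificate B^2 = -4/25. B^2 = -4/25 is basis-independent, so its sign is the whole story.


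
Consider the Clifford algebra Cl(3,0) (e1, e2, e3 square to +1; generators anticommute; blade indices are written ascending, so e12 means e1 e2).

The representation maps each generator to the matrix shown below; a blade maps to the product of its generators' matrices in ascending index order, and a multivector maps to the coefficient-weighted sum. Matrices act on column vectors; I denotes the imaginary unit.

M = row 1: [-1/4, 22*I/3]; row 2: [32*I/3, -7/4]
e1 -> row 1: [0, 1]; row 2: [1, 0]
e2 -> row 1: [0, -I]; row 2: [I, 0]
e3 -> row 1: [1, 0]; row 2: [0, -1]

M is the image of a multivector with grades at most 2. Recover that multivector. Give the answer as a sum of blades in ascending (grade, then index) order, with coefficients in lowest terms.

Method: 1, rho(e1), rho(e2), rho(e3) form a trace-orthogonal basis of the 2x2 complex matrices (tr(X Y) = 2 if X = Y, else 0), so M = m0*1 + m1*rho(e1) + m2*rho(e2) + m3*rho(e3) with m0 = tr(M)/2 = -1, m1 = tr(M rho(e1))/2 = 9*I, m2 = tr(M rho(e2))/2 = 5/3, m3 = tr(M rho(e3))/2 = 3/4.
Multiplying table entries, the bivector images are rho(e12) = I*rho(e3), rho(e13) = -I*rho(e2), rho(e23) = I*rho(e1); with real blade coefficients the real parts of m0..m3 are the coefficients of 1, e1, e2, e3 and the imaginary parts give the bivectors (e23: Im m1, e13: -Im m2, e12: Im m3).
Answer: -1 + 5/3*e2 + 3/4*e3 + 9*e23


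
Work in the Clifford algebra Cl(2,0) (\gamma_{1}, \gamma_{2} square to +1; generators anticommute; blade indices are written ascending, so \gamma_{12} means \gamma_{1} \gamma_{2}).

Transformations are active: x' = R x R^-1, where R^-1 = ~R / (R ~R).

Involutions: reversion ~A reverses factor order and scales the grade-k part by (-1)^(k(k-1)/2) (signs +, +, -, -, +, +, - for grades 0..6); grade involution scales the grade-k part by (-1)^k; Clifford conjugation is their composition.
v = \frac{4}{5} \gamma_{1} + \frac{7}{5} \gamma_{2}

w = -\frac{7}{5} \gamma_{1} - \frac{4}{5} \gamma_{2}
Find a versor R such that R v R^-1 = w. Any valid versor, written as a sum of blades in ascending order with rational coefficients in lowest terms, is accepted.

R = v + w = -\frac{3}{5} \gamma_{1} + \frac{3}{5} \gamma_{2} works: the equal norms (\frac{13}{5}) guarantee its sandwich swaps v into w.
Answer: -\frac{3}{5} \gamma_{1} + \frac{3}{5} \gamma_{2}


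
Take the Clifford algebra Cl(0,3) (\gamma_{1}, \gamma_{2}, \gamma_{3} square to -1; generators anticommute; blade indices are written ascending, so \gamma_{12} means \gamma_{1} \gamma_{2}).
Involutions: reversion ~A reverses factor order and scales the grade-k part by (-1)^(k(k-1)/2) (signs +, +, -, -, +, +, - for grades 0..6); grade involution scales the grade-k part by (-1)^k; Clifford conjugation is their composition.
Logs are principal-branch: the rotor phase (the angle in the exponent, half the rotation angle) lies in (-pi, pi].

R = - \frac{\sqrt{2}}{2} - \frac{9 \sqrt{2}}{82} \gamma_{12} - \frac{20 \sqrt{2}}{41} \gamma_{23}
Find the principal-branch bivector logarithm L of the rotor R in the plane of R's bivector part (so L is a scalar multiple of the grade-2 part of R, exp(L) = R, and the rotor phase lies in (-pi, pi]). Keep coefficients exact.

The scalar part of R is - \frac{\sqrt{2}}{2}, so the principal-branch rotor phase is pinned; divide the bivector part by its sine to get the unit plane — L is the phase times that plane.
Concretely: cos(phase) = - \frac{\sqrt{2}}{2} gives phase = ±\frac{3 \pi}{4}, and since phase/sin(phase) is even the sign is immaterial: L = (phase/sin(phase)) * <R>_2 = (\frac{3 \sqrt{2} \pi}{4}) * <R>_2.
Answer: - \frac{27 \pi}{164} \gamma_{12} - \frac{30 \pi}{41} \gamma_{23}


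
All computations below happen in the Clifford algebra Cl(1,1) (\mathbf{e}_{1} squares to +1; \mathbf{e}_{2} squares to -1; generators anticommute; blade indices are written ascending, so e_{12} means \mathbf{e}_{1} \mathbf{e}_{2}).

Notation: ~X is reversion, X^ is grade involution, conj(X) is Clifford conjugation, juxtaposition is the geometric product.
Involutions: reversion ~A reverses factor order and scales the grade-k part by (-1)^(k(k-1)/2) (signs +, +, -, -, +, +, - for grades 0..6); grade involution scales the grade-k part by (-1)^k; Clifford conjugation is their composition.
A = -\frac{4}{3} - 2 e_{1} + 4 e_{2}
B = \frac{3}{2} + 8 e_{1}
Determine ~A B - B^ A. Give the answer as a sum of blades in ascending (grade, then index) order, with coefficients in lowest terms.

first term: -18 - \frac{41}{3} e_{1} + 6 e_{2} - 32 e_{12}
second term: 14 + \frac{23}{3} e_{1} + 6 e_{2} - 32 e_{12}
Answer: -32 - \frac{64}{3} e_{1}


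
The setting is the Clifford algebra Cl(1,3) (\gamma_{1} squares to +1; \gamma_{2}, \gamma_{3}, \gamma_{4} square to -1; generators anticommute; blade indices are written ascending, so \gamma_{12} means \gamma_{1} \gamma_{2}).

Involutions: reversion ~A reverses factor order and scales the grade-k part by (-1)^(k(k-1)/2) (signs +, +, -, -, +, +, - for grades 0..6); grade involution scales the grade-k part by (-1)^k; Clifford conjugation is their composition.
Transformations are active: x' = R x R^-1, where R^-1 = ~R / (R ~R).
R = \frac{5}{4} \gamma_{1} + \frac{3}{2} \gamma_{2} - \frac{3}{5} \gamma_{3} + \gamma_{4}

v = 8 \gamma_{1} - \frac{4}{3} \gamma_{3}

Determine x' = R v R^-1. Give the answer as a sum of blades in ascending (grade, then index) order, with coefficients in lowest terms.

~R = \frac{5}{4} \gamma_{1} + \frac{3}{2} \gamma_{2} - \frac{3}{5} \gamma_{3} + \gamma_{4}, and R ~R = -\frac{819}{400}, so R^-1 = ~R / (-\frac{819}{400}).
R v = \frac{46}{5} - 12 \gamma_{12} + \frac{47}{15} \gamma_{13} - 8 \gamma_{14} - 2 \gamma_{23} + \frac{4}{3} \gamma_{34}
Answer: -\frac{15752}{819} \gamma_{1} - \frac{3680}{273} \gamma_{2} + \frac{612}{91} \gamma_{3} - \frac{7360}{819} \gamma_{4}


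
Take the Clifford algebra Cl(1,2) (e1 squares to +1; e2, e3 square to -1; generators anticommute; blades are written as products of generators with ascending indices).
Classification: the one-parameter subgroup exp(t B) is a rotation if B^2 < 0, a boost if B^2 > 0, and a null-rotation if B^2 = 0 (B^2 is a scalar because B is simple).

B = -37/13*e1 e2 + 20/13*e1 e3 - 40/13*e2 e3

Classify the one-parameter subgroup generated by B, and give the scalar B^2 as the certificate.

B^2 term by term: the squares give (-37/13)^2*(e1 e2)^2 + (20/13)^2*(e1 e3)^2 + (-40/13)^2*(e2 e3)^2 = 1369/169*(+1) + 400/169*(+1) + 1600/169*(-1) = 1 (each basis 2-blade squares to minus the product of its generators' squares); cross terms between blades sharing an index anticommute and cancel. So B^2 = 1.
Answer: boost, certificate B^2 = 1. B^2 = 1 is basis-independent, so its sign is the whole story.


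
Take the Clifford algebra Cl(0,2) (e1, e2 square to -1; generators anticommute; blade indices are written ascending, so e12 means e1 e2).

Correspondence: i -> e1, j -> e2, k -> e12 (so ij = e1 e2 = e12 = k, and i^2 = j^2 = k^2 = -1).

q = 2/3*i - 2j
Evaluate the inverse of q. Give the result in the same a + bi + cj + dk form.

In blades: q = 2/3*e1 - 2*e2.
With qbar = -2/3*e1 + 2*e2 (scalar fixed, mapped units negated), q qbar = 40/9 (the sum of squared coefficients), so q^-1 = qbar / (40/9) = -3/20*e1 + 9/20*e2; translating back:
Answer: -3/20*i + 9/20*j


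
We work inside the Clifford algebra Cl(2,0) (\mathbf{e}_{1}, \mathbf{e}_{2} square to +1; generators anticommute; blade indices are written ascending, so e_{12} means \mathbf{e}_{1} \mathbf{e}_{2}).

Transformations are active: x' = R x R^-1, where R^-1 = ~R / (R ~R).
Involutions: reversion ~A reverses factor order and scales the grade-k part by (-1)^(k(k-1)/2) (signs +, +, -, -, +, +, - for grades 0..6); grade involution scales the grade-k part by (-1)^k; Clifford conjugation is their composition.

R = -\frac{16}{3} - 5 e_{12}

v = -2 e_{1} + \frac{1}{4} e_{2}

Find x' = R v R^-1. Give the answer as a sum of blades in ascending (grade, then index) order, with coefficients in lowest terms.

~R = -\frac{16}{3} + 5 e_{12}, and R ~R = \frac{481}{9}, so R^-1 = ~R / (\frac{481}{9}).
R v = \frac{113}{12} e_{1} - \frac{34}{3} e_{2}
Answer: \frac{58}{481} e_{1} + \frac{3871}{1924} e_{2}


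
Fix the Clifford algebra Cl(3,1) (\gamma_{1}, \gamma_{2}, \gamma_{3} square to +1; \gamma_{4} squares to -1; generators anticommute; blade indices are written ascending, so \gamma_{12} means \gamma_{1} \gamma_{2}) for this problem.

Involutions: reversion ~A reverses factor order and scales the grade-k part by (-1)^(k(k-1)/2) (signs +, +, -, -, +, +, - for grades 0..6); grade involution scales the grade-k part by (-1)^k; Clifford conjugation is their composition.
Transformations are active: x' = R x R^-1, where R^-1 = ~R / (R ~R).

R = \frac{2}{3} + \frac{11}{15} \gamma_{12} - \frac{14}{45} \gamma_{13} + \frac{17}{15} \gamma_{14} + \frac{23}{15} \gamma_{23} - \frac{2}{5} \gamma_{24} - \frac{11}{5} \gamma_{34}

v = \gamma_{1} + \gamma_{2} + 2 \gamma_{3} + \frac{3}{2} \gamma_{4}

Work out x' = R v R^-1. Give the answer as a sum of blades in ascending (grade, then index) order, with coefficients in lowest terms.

~R = \frac{2}{3} - \frac{11}{15} \gamma_{12} + \frac{14}{45} \gamma_{13} - \frac{17}{15} \gamma_{14} - \frac{23}{15} \gamma_{23} + \frac{2}{5} \gamma_{24} + \frac{11}{5} \gamma_{34}, and R ~R = -\frac{1156}{405}, so R^-1 = ~R / (-\frac{1156}{405}).
R v = -\frac{83}{90} \gamma_{1} + \frac{18}{5} \gamma_{2} + \frac{307}{90} \gamma_{3} + \frac{14}{3} \gamma_{4} + \frac{149}{45} \gamma_{123} - \frac{13}{30} \gamma_{124} - \frac{74}{15} \gamma_{134} + \frac{9}{10} \gamma_{234}
Answer: \frac{10403}{2890} \gamma_{1} - \frac{12851}{2890} \gamma_{2} - \frac{3251}{2890} \gamma_{3} - \frac{7947}{1445} \gamma_{4}


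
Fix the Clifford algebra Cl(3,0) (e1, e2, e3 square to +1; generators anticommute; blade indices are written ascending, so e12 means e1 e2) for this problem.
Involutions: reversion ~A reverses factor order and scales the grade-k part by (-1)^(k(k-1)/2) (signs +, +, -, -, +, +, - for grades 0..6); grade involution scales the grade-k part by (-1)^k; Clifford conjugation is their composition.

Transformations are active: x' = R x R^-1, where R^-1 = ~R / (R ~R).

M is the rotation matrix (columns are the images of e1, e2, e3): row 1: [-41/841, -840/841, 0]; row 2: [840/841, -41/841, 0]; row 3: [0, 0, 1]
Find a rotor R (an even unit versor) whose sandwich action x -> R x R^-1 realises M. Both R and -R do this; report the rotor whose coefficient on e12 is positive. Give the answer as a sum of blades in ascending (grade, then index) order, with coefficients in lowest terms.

Method: write R = a + b12*e12 + b13*e13 + b23*e23 with a^2 + b12^2 + b13^2 + b23^2 = 1 (so R^-1 = ~R). Expanding the columns R e_j ~R gives tr M = 4a^2 - 1 and, from the antisymmetric part, M21 - M12 = -4a*b12, M13 - M31 = 4a*b13, M32 - M23 = -4a*b23.
Here tr M = 759/841, so a^2 = (1 + tr M)/4 = 400/841 and a = ±20/29. Taking a = 20/29: M21 - M12 = 1680/841, M13 - M31 = 0, M32 - M23 = 0, giving b12 = -21/29, b13 = 0, b23 = 0, i.e. R = 20/29 - 21/29*e12.
Its e12 coefficient is negative, so report the other preimage -R.
Answer: -20/29 + 21/29*e12. Uniqueness: Spin(3) -> SO(3) maps R and -R to the same rotation of trace 759/841; fixing the sign of the e12 coefficient removes the ambiguity.


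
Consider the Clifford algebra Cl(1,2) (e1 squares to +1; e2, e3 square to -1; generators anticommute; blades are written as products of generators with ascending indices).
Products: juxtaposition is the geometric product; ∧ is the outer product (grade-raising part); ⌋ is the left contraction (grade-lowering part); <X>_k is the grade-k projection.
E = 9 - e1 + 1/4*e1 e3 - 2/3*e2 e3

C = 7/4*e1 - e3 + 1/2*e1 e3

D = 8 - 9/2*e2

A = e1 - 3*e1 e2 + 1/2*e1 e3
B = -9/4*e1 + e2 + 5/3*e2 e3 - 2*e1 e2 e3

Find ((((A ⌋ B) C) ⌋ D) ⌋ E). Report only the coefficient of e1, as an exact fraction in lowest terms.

step 1: -9/4 + e2 + 6*e3 - 2*e2 e3
step 2: 6 - 15/16*e1 - 2*e2 + 9/4*e3 - 3/4*e1 e2 - 93/8*e1 e3 - e2 e3 - 4*e1 e2 e3
step 3: 39 - 27*e2
step 4: 351 - 39*e1 - 18*e3 + 39/4*e1 e3 - 26*e2 e3
Answer: -39


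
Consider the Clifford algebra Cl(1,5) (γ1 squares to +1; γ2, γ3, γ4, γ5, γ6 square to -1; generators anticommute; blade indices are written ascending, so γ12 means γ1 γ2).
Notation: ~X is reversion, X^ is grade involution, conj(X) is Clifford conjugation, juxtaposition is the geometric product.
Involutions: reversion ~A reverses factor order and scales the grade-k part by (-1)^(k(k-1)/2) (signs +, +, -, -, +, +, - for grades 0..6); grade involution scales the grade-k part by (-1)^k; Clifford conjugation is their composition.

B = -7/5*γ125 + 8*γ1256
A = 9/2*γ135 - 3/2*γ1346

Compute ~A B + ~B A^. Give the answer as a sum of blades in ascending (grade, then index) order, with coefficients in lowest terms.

first term: -63/10*γ23 + 36*γ236 - 12*γ2345 - 21/10*γ23456
second term: -63/10*γ23 + 36*γ236 - 12*γ2345 - 21/10*γ23456
Answer: -63/5*γ23 + 72*γ236 - 24*γ2345 - 21/5*γ23456


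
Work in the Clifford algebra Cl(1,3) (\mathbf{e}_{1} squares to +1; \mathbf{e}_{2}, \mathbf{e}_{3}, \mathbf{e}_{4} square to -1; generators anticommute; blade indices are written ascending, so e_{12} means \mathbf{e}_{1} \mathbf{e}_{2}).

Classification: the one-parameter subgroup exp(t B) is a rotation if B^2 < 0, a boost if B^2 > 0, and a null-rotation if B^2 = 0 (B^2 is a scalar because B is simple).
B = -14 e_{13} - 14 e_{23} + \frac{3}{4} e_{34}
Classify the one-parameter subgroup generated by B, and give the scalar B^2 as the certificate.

B^2 term by term: the squares give (-14)^2*(e_{13})^2 + (-14)^2*(e_{23})^2 + (\frac{3}{4})^2*(e_{34})^2 = 196*(+1) + 196*(-1) + \frac{9}{16}*(-1) = -\frac{9}{16} (each basis 2-blade squares to minus the product of its generators' squares); cross terms between blades sharing an index anticommute and cancel. So B^2 = -\frac{9}{16}.
Answer: rotation, certificate B^2 = -\frac{9}{16}. Because -\frac{9}{16} is invariant under every versor sandwich, the classification follows from its sign alone.


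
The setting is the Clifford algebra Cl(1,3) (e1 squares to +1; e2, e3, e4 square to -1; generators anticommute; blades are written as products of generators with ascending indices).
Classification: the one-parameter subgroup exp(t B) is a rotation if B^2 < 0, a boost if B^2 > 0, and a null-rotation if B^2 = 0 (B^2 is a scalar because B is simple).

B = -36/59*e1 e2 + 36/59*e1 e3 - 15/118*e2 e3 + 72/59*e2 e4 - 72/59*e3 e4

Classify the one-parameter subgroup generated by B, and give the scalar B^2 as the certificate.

B^2 term by term: the squares give (-36/59)^2*(e1 e2)^2 + (36/59)^2*(e1 e3)^2 + (-15/118)^2*(e2 e3)^2 + (72/59)^2*(e2 e4)^2 + (-72/59)^2*(e3 e4)^2 = 1296/3481*(+1) + 1296/3481*(+1) + 225/13924*(-1) + 5184/3481*(-1) + 5184/3481*(-1) = -9/4 (each basis 2-blade squares to minus the product of its generators' squares); cross terms between blades sharing an index anticommute and cancel; the commuting (index-disjoint) pairs give grade-4 terms 2*c*c'*(blade product), which cancel blade by blade — e1 e2 e3 e4: 5184/3481 - 5184/3481 = 0 — confirming B is simple. So B^2 = -9/4.
Answer: rotation, certificate B^2 = -9/4. The scalar -9/4 is the complete invariant here: its sign names the subgroup type.


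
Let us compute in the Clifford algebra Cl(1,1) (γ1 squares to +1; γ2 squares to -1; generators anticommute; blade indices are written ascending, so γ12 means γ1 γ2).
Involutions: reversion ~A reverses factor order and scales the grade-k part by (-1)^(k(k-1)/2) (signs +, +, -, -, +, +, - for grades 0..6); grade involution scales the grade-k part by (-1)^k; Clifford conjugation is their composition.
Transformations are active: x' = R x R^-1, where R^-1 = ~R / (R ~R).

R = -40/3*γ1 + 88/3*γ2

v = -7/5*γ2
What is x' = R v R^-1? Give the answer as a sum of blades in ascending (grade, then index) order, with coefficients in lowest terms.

~R = -40/3*γ1 + 88/3*γ2, and R ~R = -2048/3, so R^-1 = ~R / (-2048/3).
R v = 616/15 + 56/3*γ12
Answer: 77/48*γ1 - 511/240*γ2


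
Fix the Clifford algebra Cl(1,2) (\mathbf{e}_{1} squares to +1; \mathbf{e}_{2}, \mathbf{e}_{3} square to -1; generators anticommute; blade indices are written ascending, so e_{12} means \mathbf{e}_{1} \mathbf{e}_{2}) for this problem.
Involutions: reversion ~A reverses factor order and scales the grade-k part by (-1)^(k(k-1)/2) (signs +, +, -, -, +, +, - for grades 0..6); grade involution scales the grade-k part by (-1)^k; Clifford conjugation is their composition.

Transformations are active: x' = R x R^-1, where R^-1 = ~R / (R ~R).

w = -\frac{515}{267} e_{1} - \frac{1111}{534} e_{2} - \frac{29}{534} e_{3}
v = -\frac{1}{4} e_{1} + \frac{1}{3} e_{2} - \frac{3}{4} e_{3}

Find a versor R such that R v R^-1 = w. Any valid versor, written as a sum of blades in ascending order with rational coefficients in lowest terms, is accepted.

Construction: equal norms (both -\frac{11}{18}) license R = v + w = -\frac{2327}{1068} e_{1} - \frac{311}{178} e_{2} - \frac{859}{1068} e_{3} — nothing changes along that direction, while (v - w)/2 changes sign, so v maps onto w.
Answer: -\frac{2327}{1068} e_{1} - \frac{311}{178} e_{2} - \frac{859}{1068} e_{3}


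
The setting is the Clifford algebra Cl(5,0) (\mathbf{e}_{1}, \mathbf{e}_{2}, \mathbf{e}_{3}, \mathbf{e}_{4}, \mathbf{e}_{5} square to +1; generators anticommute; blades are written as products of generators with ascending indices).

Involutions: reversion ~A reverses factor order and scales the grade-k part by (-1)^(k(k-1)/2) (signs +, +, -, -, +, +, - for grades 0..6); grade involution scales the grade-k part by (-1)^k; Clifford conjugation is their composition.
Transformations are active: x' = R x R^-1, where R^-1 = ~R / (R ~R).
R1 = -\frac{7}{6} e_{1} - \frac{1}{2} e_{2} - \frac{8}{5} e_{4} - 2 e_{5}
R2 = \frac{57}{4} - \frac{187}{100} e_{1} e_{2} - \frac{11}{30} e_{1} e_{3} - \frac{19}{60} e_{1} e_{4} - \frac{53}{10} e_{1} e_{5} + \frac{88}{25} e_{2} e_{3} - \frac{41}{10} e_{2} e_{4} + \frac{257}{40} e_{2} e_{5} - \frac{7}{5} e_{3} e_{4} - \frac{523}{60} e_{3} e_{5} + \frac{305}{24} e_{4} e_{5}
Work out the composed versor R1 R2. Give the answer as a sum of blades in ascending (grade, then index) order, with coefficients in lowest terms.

Distribute over the terms of R1 (each basis-blade product reordered to ascending indices, repeated generators contracted through their squares):
(-\frac{7}{6} e_{1}) R2 = -\frac{133}{8} e_{1} + \frac{1309}{600} e_{2} + \frac{77}{180} e_{3} + \frac{133}{360} e_{4} + \frac{371}{60} e_{5} - \frac{308}{75} e_{1} e_{2} e_{3} + \frac{287}{60} e_{1} e_{2} e_{4} - \frac{1799}{240} e_{1} e_{2} e_{5} + \frac{49}{30} e_{1} e_{3} e_{4} + \frac{3661}{360} e_{1} e_{3} e_{5} - \frac{2135}{144} e_{1} e_{4} e_{5}
(-\frac{1}{2} e_{2}) R2 = -\frac{187}{200} e_{1} - \frac{57}{8} e_{2} - \frac{44}{25} e_{3} + \frac{41}{20} e_{4} - \frac{257}{80} e_{5} - \frac{11}{60} e_{1} e_{2} e_{3} - \frac{19}{120} e_{1} e_{2} e_{4} - \frac{53}{20} e_{1} e_{2} e_{5} + \frac{7}{10} e_{2} e_{3} e_{4} + \frac{523}{120} e_{2} e_{3} e_{5} - \frac{305}{48} e_{2} e_{4} e_{5}
(-\frac{8}{5} e_{4}) R2 = -\frac{38}{75} e_{1} - \frac{164}{25} e_{2} - \frac{56}{25} e_{3} - \frac{114}{5} e_{4} - \frac{61}{3} e_{5} + \frac{374}{125} e_{1} e_{2} e_{4} + \frac{44}{75} e_{1} e_{3} e_{4} - \frac{212}{25} e_{1} e_{4} e_{5} - \frac{704}{125} e_{2} e_{3} e_{4} + \frac{257}{25} e_{2} e_{4} e_{5} - \frac{1046}{75} e_{3} e_{4} e_{5}
(-2 e_{5}) R2 = -\frac{53}{5} e_{1} + \frac{257}{20} e_{2} - \frac{523}{30} e_{3} + \frac{305}{12} e_{4} - \frac{57}{2} e_{5} + \frac{187}{50} e_{1} e_{2} e_{5} + \frac{11}{15} e_{1} e_{3} e_{5} + \frac{19}{30} e_{1} e_{4} e_{5} - \frac{176}{25} e_{2} e_{3} e_{5} + \frac{41}{5} e_{2} e_{4} e_{5} + \frac{14}{5} e_{3} e_{4} e_{5}
Summing the partial products and collecting blades:
Answer: -\frac{86}{3} e_{1} + \frac{101}{75} e_{2} - \frac{3781}{180} e_{3} + \frac{1813}{360} e_{4} - \frac{3669}{80} e_{5} - \frac{429}{100} e_{1} e_{2} e_{3} + \frac{7617}{1000} e_{1} e_{2} e_{4} - \frac{7687}{1200} e_{1} e_{2} e_{5} + \frac{111}{50} e_{1} e_{3} e_{4} + \frac{785}{72} e_{1} e_{3} e_{5} - \frac{81623}{3600} e_{1} e_{4} e_{5} - \frac{1233}{250} e_{2} e_{3} e_{4} - \frac{1609}{600} e_{2} e_{3} e_{5} + \frac{14551}{1200} e_{2} e_{4} e_{5} - \frac{836}{75} e_{3} e_{4} e_{5}


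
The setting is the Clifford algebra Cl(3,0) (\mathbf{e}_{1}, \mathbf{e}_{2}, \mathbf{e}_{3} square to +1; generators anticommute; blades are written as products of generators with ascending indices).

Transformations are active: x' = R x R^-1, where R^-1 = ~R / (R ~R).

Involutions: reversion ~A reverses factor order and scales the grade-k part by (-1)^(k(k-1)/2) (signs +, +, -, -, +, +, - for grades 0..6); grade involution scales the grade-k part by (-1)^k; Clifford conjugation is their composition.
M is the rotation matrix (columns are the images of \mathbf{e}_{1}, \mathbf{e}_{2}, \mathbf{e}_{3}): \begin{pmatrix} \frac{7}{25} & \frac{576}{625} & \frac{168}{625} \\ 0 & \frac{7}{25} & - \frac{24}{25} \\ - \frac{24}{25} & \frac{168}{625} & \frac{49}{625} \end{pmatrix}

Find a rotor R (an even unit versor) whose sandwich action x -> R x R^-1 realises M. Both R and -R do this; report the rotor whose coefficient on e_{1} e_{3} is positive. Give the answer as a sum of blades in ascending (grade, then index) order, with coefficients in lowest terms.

Method: write R = a + b12*e_{1} e_{2} + b13*e_{1} e_{3} + b23*e_{2} e_{3} with a^2 + b12^2 + b13^2 + b23^2 = 1 (so R^-1 = ~R). Expanding the columns R e_j ~R gives tr M = 4a^2 - 1 and, from the antisymmetric part, M21 - M12 = -4a*b12, M13 - M31 = 4a*b13, M32 - M23 = -4a*b23.
Here tr M = \frac{399}{625}, so a^2 = (1 + tr M)/4 = \frac{256}{625} and a = ±\frac{16}{25}. Taking a = \frac{16}{25}: M21 - M12 = -\frac{576}{625}, M13 - M31 = \frac{768}{625}, M32 - M23 = \frac{768}{625}, giving b12 = \frac{9}{25}, b13 = \frac{12}{25}, b23 = -\frac{12}{25}, i.e. R = \frac{16}{25} + \frac{9}{25} e_{1} e_{2} + \frac{12}{25} e_{1} e_{3} - \frac{12}{25} e_{2} e_{3}.
Its e_{1} e_{3} coefficient is already positive.
Answer: \frac{16}{25} + \frac{9}{25} e_{1} e_{2} + \frac{12}{25} e_{1} e_{3} - \frac{12}{25} e_{2} e_{3}. Recall the cover is two-to-one: with M of trace \frac{399}{625}, both preimages act alike, and the stated e_{1} e_{3} sign chooses the sheet.


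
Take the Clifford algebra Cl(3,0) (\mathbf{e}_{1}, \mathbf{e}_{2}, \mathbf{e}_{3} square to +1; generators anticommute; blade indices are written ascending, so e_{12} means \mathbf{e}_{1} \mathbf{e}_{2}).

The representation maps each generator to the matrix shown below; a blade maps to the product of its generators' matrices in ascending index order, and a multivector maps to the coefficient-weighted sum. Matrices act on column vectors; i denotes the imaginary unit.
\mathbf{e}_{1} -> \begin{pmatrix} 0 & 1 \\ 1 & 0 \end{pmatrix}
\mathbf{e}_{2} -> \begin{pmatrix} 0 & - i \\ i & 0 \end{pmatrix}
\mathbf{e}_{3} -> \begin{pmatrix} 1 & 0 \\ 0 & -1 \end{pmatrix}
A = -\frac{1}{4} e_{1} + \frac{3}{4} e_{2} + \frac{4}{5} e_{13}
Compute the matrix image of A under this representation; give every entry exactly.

Bivector images (products of the table entries): rho(e_{13}) = rho(\mathbf{e}_{1})rho(\mathbf{e}_{3}) = \begin{pmatrix} 0 & -1 \\ 1 & 0 \end{pmatrix}.
M = (-\frac{1}{4})*rho(e_{1}) + (\frac{3}{4})*rho(e_{2}) + (\frac{4}{5})*rho(e_{13}), summed entrywise:
Answer: \begin{pmatrix} 0 & - \frac{21}{20} - \frac{3 i}{4} \\ \frac{11}{20} + \frac{3 i}{4} & 0 \end{pmatrix}


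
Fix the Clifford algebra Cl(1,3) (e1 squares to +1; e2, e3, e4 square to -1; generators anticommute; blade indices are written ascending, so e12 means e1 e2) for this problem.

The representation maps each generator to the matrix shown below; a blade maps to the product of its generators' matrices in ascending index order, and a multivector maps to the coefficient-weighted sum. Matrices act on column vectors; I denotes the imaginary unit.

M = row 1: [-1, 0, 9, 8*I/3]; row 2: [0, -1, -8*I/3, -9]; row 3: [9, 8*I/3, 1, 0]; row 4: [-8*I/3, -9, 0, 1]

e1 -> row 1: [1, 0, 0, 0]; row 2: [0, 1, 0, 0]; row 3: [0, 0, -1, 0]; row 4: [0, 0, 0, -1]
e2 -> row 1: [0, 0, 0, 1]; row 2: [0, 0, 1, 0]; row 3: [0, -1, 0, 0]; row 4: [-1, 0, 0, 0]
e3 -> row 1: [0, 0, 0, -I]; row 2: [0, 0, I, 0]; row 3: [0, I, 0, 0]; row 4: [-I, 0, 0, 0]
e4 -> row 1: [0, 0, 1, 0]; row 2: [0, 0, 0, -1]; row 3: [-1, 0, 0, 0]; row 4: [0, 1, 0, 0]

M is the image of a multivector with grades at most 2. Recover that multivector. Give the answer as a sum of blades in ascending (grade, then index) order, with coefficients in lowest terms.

Method: the blade images are trace-orthogonal — tr(rho(e_A) rho(e_B)^-1) = 4 if A = B and 0 otherwise — and rho(e_A)^-1 = (e_A)^2 * rho(e_A) with (e_A)^2 = +1 or -1, so the coefficient of e_A in the preimage is (e_A)^2 * tr(M rho(e_A))/4.
Nonzero projections over blades of grade <= 2: e1: (e1)^2 = +1, tr(M rho(e1)) = -4, coefficient -1; e13: (e13)^2 = +1, tr(M rho(e13)) = -32/3, coefficient -8/3; e14: (e14)^2 = +1, tr(M rho(e14)) = 36, coefficient 9. Every other blade of grade <= 2 projects to 0.
Answer: -e1 - 8/3*e13 + 9*e14


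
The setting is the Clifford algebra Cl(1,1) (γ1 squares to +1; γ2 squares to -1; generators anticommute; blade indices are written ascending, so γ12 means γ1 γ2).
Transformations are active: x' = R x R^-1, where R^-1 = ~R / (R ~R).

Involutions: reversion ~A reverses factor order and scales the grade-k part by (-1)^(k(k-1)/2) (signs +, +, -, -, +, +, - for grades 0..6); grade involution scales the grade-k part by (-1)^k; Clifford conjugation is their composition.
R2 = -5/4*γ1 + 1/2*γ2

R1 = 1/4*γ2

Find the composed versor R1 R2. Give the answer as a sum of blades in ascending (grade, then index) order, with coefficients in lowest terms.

Distribute over the terms of R1 (each basis-blade product reordered to ascending indices, repeated generators contracted through their squares):
(1/4*γ2) R2 = -1/8 + 5/16*γ12
Answer: -1/8 + 5/16*γ12


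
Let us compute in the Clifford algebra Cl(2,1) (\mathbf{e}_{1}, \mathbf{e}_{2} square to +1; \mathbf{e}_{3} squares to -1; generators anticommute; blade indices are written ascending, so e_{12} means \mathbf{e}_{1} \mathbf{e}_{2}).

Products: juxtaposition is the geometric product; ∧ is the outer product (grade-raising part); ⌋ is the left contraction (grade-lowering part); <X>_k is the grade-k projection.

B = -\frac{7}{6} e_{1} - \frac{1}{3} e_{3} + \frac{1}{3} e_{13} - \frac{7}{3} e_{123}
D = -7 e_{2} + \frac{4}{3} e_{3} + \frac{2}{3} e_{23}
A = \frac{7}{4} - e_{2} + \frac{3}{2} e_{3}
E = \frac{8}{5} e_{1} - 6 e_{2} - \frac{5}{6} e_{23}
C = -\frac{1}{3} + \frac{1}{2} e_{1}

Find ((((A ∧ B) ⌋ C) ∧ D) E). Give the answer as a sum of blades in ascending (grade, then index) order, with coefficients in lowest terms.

step 1: -\frac{49}{24} e_{1} - \frac{7}{12} e_{3} - \frac{7}{6} e_{12} + \frac{7}{3} e_{13} + \frac{1}{3} e_{23} - \frac{15}{4} e_{123}
step 2: -\frac{49}{48}
step 3: \frac{343}{48} e_{2} - \frac{49}{36} e_{3} - \frac{49}{72} e_{23}
step 4: -\frac{18277}{432} + \frac{245}{216} e_{2} - \frac{2891}{288} e_{3} - \frac{343}{30} e_{12} + \frac{98}{45} e_{13} - \frac{49}{6} e_{23} - \frac{49}{45} e_{123}
Answer: -\frac{18277}{432} + \frac{245}{216} e_{2} - \frac{2891}{288} e_{3} - \frac{343}{30} e_{12} + \frac{98}{45} e_{13} - \frac{49}{6} e_{23} - \frac{49}{45} e_{123}


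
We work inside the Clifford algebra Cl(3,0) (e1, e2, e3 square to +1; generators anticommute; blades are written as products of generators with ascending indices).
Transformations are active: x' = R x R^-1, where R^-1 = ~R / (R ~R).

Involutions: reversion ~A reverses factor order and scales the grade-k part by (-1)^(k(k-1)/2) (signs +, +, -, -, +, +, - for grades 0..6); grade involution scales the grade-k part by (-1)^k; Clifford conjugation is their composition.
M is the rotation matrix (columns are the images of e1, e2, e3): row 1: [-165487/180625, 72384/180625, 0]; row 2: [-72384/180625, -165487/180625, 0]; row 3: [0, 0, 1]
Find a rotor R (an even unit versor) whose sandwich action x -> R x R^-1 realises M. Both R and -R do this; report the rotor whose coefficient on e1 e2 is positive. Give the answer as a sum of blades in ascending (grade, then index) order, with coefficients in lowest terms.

Method: write R = a + b12*e1 e2 + b13*e1 e3 + b23*e2 e3 with a^2 + b12^2 + b13^2 + b23^2 = 1 (so R^-1 = ~R). Expanding the columns R e_j ~R gives tr M = 4a^2 - 1 and, from the antisymmetric part, M21 - M12 = -4a*b12, M13 - M31 = 4a*b13, M32 - M23 = -4a*b23.
Here tr M = -150349/180625, so a^2 = (1 + tr M)/4 = 7569/180625 and a = ±87/425. Taking a = 87/425: M21 - M12 = -144768/180625, M13 - M31 = 0, M32 - M23 = 0, giving b12 = 416/425, b13 = 0, b23 = 0, i.e. R = 87/425 + 416/425*e1 e2.
Its e1 e2 coefficient is already positive.
Answer: 87/425 + 416/425*e1 e2. Recall the cover is two-to-one: with M of trace -150349/180625, both preimages act alike, and the stated e1 e2 sign chooses the sheet.


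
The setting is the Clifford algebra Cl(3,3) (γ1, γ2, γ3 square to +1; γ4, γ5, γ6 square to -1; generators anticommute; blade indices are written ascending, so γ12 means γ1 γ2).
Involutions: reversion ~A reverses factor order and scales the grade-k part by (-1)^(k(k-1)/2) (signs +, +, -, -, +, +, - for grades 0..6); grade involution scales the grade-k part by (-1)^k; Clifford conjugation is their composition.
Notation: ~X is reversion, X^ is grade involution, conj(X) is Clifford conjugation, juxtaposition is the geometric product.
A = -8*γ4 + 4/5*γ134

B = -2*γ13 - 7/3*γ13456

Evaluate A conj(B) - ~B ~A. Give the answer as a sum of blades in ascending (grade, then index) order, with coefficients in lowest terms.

first term: -8/5*γ4 + 28/15*γ56 - 16*γ134 + 56/3*γ1356
second term: 8/5*γ4 + 28/15*γ56 - 16*γ134 - 56/3*γ1356
Answer: -16/5*γ4 + 112/3*γ1356


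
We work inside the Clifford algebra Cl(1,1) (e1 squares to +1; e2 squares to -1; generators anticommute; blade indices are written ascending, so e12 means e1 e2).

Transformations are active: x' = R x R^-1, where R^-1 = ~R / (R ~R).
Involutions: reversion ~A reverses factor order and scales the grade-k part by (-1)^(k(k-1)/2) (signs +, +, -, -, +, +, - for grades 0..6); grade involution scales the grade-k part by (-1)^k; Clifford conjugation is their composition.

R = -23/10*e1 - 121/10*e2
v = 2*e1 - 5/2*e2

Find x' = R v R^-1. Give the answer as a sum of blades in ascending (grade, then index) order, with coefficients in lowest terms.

~R = -23/10*e1 - 121/10*e2, and R ~R = -3528/25, so R^-1 = ~R / (-3528/25).
R v = -697/20 + 599/20*e12
Answer: -44255/14112*e1 - 49057/14112*e2


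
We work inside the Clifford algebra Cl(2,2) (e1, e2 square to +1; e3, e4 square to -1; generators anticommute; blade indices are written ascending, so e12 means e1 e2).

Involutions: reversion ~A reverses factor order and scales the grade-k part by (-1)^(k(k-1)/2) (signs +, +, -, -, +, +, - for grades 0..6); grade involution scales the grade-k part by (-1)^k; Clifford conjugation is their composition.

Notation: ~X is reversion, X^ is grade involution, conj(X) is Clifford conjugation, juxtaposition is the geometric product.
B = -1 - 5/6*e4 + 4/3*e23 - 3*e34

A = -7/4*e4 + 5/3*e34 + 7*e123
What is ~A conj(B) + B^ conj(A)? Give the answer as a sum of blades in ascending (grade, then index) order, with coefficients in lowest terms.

first term: 155/24 + 28/3*e1 - 139/36*e3 + 7/4*e4 + 20/9*e24 + 5/3*e34 + 7*e123 + 21*e124 + 7/3*e234 - 35/6*e1234
second term: -155/24 + 28/3*e1 + 139/36*e3 - 7/4*e4 + 20/9*e24 + 5/3*e34 - 7*e123 - 21*e124 + 7/3*e234 - 35/6*e1234
Answer: 56/3*e1 + 40/9*e24 + 10/3*e34 + 14/3*e234 - 35/3*e1234


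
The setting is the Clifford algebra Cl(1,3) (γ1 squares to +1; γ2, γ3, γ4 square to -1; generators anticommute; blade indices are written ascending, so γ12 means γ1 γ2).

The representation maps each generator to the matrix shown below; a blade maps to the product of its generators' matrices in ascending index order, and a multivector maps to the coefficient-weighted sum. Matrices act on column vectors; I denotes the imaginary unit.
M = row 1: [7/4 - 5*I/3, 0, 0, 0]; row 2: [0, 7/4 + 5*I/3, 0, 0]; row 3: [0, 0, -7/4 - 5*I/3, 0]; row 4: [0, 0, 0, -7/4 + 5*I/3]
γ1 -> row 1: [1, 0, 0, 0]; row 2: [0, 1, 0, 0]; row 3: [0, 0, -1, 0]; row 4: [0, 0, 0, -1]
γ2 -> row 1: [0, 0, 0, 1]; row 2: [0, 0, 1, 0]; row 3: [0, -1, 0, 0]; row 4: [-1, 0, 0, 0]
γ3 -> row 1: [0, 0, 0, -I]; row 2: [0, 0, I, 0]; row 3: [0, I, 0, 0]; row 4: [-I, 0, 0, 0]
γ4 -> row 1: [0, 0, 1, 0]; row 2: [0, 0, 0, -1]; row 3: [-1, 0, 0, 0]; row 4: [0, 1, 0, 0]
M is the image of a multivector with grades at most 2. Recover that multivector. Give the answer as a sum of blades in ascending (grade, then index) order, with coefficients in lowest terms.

Method: the blade images are trace-orthogonal — tr(rho(e_A) rho(e_B)^-1) = 4 if A = B and 0 otherwise — and rho(e_A)^-1 = (e_A)^2 * rho(e_A) with (e_A)^2 = +1 or -1, so the coefficient of e_A in the preimage is (e_A)^2 * tr(M rho(e_A))/4.
Nonzero projections over blades of grade <= 2: γ1: (γ1)^2 = +1, tr(M rho(γ1)) = 7, coefficient 7/4; γ23: (γ23)^2 = -1, tr(M rho(γ23)) = -20/3, coefficient 5/3. Every other blade of grade <= 2 projects to 0.
Answer: 7/4*γ1 + 5/3*γ23


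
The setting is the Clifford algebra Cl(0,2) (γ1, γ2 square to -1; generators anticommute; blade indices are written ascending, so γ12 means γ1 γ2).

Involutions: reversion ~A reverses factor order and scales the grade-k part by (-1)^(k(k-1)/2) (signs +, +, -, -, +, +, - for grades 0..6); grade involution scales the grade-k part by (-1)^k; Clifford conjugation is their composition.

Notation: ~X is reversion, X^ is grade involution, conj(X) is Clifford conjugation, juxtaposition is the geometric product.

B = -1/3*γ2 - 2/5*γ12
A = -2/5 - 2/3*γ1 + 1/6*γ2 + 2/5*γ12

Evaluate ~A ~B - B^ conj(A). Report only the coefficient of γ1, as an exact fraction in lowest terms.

first term: 97/450 - 1/15*γ1 + 2/5*γ2 + 14/225*γ12
second term: -47/450 - 1/5*γ1 - 2/5*γ2 - 14/225*γ12
Answer: 2/15


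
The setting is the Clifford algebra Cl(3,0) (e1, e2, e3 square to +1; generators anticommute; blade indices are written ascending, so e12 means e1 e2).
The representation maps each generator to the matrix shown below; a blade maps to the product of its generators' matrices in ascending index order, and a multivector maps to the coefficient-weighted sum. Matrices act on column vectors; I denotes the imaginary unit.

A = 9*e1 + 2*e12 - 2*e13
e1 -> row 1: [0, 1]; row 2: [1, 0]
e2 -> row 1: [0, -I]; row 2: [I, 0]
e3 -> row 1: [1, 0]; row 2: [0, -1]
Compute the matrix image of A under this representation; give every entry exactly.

Bivector images (products of the table entries): rho(e12) = rho(e1)rho(e2) = row 1: [I, 0]; row 2: [0, -I]; rho(e13) = rho(e1)rho(e3) = row 1: [0, -1]; row 2: [1, 0].
M = (9)*rho(e1) + (2)*rho(e12) + (-2)*rho(e13), summed entrywise:
Answer: row 1: [2*I, 11]; row 2: [7, -2*I]
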